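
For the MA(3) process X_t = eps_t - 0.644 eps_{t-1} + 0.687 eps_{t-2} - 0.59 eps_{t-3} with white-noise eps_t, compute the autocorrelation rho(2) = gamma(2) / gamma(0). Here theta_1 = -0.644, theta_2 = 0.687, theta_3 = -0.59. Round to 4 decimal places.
\rho(2) = 0.4774

For an MA(q) process with theta_0 = 1, the autocovariance is
  gamma(k) = sigma^2 * sum_{i=0..q-k} theta_i * theta_{i+k},
and rho(k) = gamma(k) / gamma(0). Sigma^2 cancels.
  numerator   = (1)*(0.687) + (-0.644)*(-0.59) = 1.06696.
  denominator = (1)^2 + (-0.644)^2 + (0.687)^2 + (-0.59)^2 = 2.234805.
  rho(2) = 1.06696 / 2.234805 = 0.4774.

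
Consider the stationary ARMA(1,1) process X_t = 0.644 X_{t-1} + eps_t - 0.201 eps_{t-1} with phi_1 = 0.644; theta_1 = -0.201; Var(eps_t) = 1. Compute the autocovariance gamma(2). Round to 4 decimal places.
\gamma(2) = 0.4244

Multiply the model equation by X_{t-k} and take expectations. With theta_0 = psi_0 = 1 and psi_j the MA(infinity) weights, this gives
  gamma(k) - sum_i phi_i gamma(k-i) = c_k,
  c_k = sigma^2 * sum_{j=k..q} theta_j psi_{j-k}   (c_k = 0 for k > q),
using gamma(-m) = gamma(m).
psi-weights needed (psi_j = theta_j + sum_i phi_i psi_{j-i}):
  psi_1 = theta_1 + phi_1 = -0.201 + (0.644) = 0.443
Right-hand sides:
  c_0 = sigma^2 (1 + theta_1 psi_1) = 1 * (1 + (-0.201)(0.443)) = 1 * 0.910957 = 0.910957
  c_1 = sigma^2 theta_1 = 1 * (-0.201) = -0.201
  c_2 = 0
Equations for k = 0 and k = 1 (AR order 1):
  gamma(0) = phi_1 gamma(1) + c_0
  gamma(1) = phi_1 gamma(0) + c_1
Substituting the second into the first: gamma(0) (1 - phi_1^2) = c_0 + phi_1 c_1, so
  gamma(0) = (c_0 + phi_1 c_1) / (1 - phi_1^2) = (0.910957 + (0.644)(-0.201)) / (1 - (0.644)^2) = 0.781513 / 0.585264 = 1.335317.
  gamma(1) = phi_1 gamma(0) + c_1 = (0.644)(1.335317) + (-0.201) = 0.658944.
For k = 2 (> q): gamma(2) = phi_1 gamma(1) = (0.644)(0.658944) = 0.42436.
Therefore gamma(2) = 0.4244 (to 4 decimal places).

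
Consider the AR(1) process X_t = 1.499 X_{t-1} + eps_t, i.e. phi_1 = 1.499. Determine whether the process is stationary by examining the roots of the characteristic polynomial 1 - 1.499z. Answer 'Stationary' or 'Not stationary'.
\text{Not stationary}

The AR(p) characteristic polynomial is P(z) = 1 - 1.499z.
Stationarity requires all roots to lie outside the unit circle, i.e. |z| > 1 for every root.
This is linear in z: 1 + (-1.499) z = 0  =>  z = -1/(-1.499) = 0.667111,  |z| = 0.667111.
Moduli of all roots: 0.6671.
All moduli strictly greater than 1? No.
Verdict: Not stationary.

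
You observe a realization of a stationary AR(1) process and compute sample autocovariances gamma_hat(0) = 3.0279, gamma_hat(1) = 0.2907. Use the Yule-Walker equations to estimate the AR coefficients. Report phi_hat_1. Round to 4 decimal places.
\hat\phi_{1} = 0.0960

The Yule-Walker equations for an AR(p) process read, in matrix form,
  Gamma_p phi = r_p,   with   (Gamma_p)_{ij} = gamma(|i - j|),
                       (r_p)_i = gamma(i),   i,j = 1..p.
Substitute the sample gammas (Toeplitz matrix and right-hand side of size 1):
  Gamma_p = [[3.0279]]
  r_p     = [0.2907]
With p = 1 this is the single equation gamma(0) phi_1 = gamma(1):
  phi_hat_1 = gamma(1) / gamma(0) = 0.2907 / 3.0279 = 0.0960.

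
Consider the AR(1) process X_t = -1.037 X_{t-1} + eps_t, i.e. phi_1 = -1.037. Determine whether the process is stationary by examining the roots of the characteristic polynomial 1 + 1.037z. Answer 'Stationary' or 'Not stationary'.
\text{Not stationary}

The AR(p) characteristic polynomial is P(z) = 1 + 1.037z.
Stationarity requires all roots to lie outside the unit circle, i.e. |z| > 1 for every root.
This is linear in z: 1 + (1.037) z = 0  =>  z = -1/(1.037) = -0.96432,  |z| = 0.96432.
Moduli of all roots: 0.9643.
All moduli strictly greater than 1? No.
Verdict: Not stationary.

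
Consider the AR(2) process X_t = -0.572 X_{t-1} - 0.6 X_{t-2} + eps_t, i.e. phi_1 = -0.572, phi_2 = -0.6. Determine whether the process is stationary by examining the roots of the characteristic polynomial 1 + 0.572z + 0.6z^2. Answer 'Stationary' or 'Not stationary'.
\text{Stationary}

The AR(p) characteristic polynomial is P(z) = 1 + 0.572z + 0.6z^2.
Stationarity requires all roots to lie outside the unit circle, i.e. |z| > 1 for every root.
Set 1 + (0.572) z + (0.6) z^2 = 0, i.e. a z^2 + b z + c = 0 with a = 0.6, b = 0.572, c = 1.
Discriminant D = b^2 - 4ac = (0.572)^2 - 4*(0.6)*1 = 0.327184 - (2.4) = -2.072816.
D < 0, so the roots are the complex-conjugate pair z = (-b +/- i sqrt(-D)) / (2a) = -0.4767 +/- 1.1998i.
For a conjugate pair |z|^2 = z * conj(z) = (product of roots) = c/a = 1/(0.6) = 1.666667, so |z| = sqrt(1.666667) = 1.291 for both roots.
Moduli of all roots: 1.2910, 1.2910.
All moduli strictly greater than 1? Yes.
Verdict: Stationary.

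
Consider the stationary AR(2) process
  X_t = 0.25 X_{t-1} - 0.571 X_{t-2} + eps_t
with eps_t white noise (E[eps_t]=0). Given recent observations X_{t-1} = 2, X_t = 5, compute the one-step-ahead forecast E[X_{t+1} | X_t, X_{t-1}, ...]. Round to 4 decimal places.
E[X_{t+1} \mid \mathcal F_t] = 0.1080

For an AR(p) model X_t = c + sum_i phi_i X_{t-i} + eps_t, the
one-step-ahead conditional mean is
  E[X_{t+1} | X_t, ...] = c + sum_i phi_i X_{t+1-i}.
Substitute known values:
  E[X_{t+1} | ...] = (0.25) * (5) + (-0.571) * (2)
                   = 0.1080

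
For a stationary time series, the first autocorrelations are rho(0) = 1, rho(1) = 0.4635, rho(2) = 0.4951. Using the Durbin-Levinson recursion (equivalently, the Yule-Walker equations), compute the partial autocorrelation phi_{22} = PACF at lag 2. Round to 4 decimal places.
\phi_{22} = 0.3570

The PACF at lag k is phi_{kk}, the last component of the solution
to the Yule-Walker system G_k phi = r_k where
  (G_k)_{ij} = rho(|i - j|), (r_k)_i = rho(i), i,j = 1..k.
Equivalently, Durbin-Levinson gives phi_{kk} iteratively:
  phi_{11} = rho(1)
  phi_{kk} = [rho(k) - sum_{j=1..k-1} phi_{k-1,j} rho(k-j)]
            / [1 - sum_{j=1..k-1} phi_{k-1,j} rho(j)],
  phi_{k,j} = phi_{k-1,j} - phi_{kk} phi_{k-1,k-j},  j = 1..k-1.
Step k = 1:
  phi_11 = rho(1) = 0.4635.
Step k = 2:
  phi_22 = [rho(2) - phi_11 rho(1)] / [1 - phi_11 rho(1)] = [0.4951 - (0.4635)(0.4635)] / [1 - (0.4635)(0.4635)]
         = 0.28026775 / 0.78516775 = 0.357.
Therefore phi_{22} = 0.3570.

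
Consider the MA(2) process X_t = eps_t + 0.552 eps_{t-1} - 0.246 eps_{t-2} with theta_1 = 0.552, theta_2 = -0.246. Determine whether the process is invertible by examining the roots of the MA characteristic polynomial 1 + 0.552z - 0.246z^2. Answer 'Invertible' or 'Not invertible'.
\text{Invertible}

The MA(q) characteristic polynomial is P(z) = 1 + 0.552z - 0.246z^2.
Invertibility requires all roots to lie outside the unit circle, i.e. |z| > 1 for every root.
Set 1 + (0.552) z + (-0.246) z^2 = 0, i.e. a z^2 + b z + c = 0 with a = -0.246, b = 0.552, c = 1.
Discriminant D = b^2 - 4ac = (0.552)^2 - 4*(-0.246)*1 = 0.304704 - (-0.984) = 1.288704.
D >= 0, so the roots are real: z = (-b +/- sqrt(D)) / (2a) = (-0.552 +/- 1.135211) / (-0.492).
  z_1 = (-0.552 + 1.135211) / (-0.492) = -1.1854,   |z_1| = 1.1854.
  z_2 = (-0.552 - 1.135211) / (-0.492) = 3.4293,   |z_2| = 3.4293.
Moduli of all roots: 1.1854, 3.4293.
All moduli strictly greater than 1? Yes.
Verdict: Invertible.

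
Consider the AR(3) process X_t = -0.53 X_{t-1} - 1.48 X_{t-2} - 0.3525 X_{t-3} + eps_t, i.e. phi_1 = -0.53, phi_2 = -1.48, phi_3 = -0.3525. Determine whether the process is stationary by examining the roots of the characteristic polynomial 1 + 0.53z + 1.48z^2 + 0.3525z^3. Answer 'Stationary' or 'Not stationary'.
\text{Not stationary}

The AR(p) characteristic polynomial is P(z) = 1 + 0.53z + 1.48z^2 + 0.3525z^3.
Stationarity requires all roots to lie outside the unit circle, i.e. |z| > 1 for every root.
Degree 3: look for a simple real root z0 first, then factor out (1 - z/z0) and solve the remaining quadratic.
Testing z0 = -4: P(-4) = 1 + (0.53)(-4) + (1.48)(-4)^2 + (0.3525)(-4)^3
  = 1 + (-2.12) + (23.68) + (-22.56) = 0.  So z_0 = -4 is a root, |z_0| = 4.
Divide out the factor (1 + 0.25 z) = (1 - z/z0) (since 1/z0 = -0.25):
  P(z) = (1 + 0.25 z)(1 + (0.28) z + (1.41) z^2)
  [check: z-coef 0.28 - (-0.25) = 0.53; z^2-coef 1.41 - (-0.25)(0.28) = 1.48; z^3-coef -(-0.25)(1.41) = 0.3525.]
Remaining roots from the quadratic factor 1 + (0.28) z + (1.41) z^2:
  Set 1 + (0.28) z + (1.41) z^2 = 0, i.e. a z^2 + b z + c = 0 with a = 1.41, b = 0.28, c = 1.
  Discriminant D = b^2 - 4ac = (0.28)^2 - 4*(1.41)*1 = 0.0784 - (5.64) = -5.5616.
  D < 0, so the roots are the complex-conjugate pair z = (-b +/- i sqrt(-D)) / (2a) = -0.0993 +/- 0.8363i.
  For a conjugate pair |z|^2 = z * conj(z) = (product of roots) = c/a = 1/(1.41) = 0.70922, so |z| = sqrt(0.70922) = 0.8422 for both roots.
Moduli of all roots: 4.0000, 0.8422, 0.8422.
All moduli strictly greater than 1? No.
Verdict: Not stationary.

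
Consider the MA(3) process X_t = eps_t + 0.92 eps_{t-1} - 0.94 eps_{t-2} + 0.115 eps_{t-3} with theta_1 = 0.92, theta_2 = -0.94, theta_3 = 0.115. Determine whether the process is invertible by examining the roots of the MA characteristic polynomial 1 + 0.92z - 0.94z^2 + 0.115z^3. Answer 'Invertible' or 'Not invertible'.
\text{Not invertible}

The MA(q) characteristic polynomial is P(z) = 1 + 0.92z - 0.94z^2 + 0.115z^3.
Invertibility requires all roots to lie outside the unit circle, i.e. |z| > 1 for every root.
Degree 3: look for a simple real root z0 first, then factor out (1 - z/z0) and solve the remaining quadratic.
Testing z0 = 2: P(2) = 1 + (0.92)(2) + (-0.94)(2)^2 + (0.115)(2)^3
  = 1 + (1.84) + (-3.76) + (0.92) = 0.  So z_0 = 2 is a root, |z_0| = 2.
Divide out the factor (1 - 0.5 z) = (1 - z/z0) (since 1/z0 = 0.5):
  P(z) = (1 - 0.5 z)(1 + (1.42) z + (-0.23) z^2)
  [check: z-coef 1.42 - (0.5) = 0.92; z^2-coef -0.23 - (0.5)(1.42) = -0.94; z^3-coef -(0.5)(-0.23) = 0.115.]
Remaining roots from the quadratic factor 1 + (1.42) z + (-0.23) z^2:
  Set 1 + (1.42) z + (-0.23) z^2 = 0, i.e. a z^2 + b z + c = 0 with a = -0.23, b = 1.42, c = 1.
  Discriminant D = b^2 - 4ac = (1.42)^2 - 4*(-0.23)*1 = 2.0164 - (-0.92) = 2.9364.
  D >= 0, so the roots are real: z = (-b +/- sqrt(D)) / (2a) = (-1.42 +/- 1.713593) / (-0.46).
    z_1 = (-1.42 + 1.713593) / (-0.46) = -0.6382,   |z_1| = 0.6382.
    z_2 = (-1.42 - 1.713593) / (-0.46) = 6.8122,   |z_2| = 6.8122.
Moduli of all roots: 2.0000, 0.6382, 6.8122.
All moduli strictly greater than 1? No.
Verdict: Not invertible.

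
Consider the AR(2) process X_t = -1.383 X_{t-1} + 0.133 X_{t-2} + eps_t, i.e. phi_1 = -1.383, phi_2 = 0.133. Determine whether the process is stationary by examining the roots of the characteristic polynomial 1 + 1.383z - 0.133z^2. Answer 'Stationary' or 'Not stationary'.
\text{Not stationary}

The AR(p) characteristic polynomial is P(z) = 1 + 1.383z - 0.133z^2.
Stationarity requires all roots to lie outside the unit circle, i.e. |z| > 1 for every root.
Set 1 + (1.383) z + (-0.133) z^2 = 0, i.e. a z^2 + b z + c = 0 with a = -0.133, b = 1.383, c = 1.
Discriminant D = b^2 - 4ac = (1.383)^2 - 4*(-0.133)*1 = 1.912689 - (-0.532) = 2.444689.
D >= 0, so the roots are real: z = (-b +/- sqrt(D)) / (2a) = (-1.383 +/- 1.56355) / (-0.266).
  z_1 = (-1.383 + 1.56355) / (-0.266) = -0.6788,   |z_1| = 0.6788.
  z_2 = (-1.383 - 1.56355) / (-0.266) = 11.0773,   |z_2| = 11.0773.
Moduli of all roots: 0.6788, 11.0773.
All moduli strictly greater than 1? No.
Verdict: Not stationary.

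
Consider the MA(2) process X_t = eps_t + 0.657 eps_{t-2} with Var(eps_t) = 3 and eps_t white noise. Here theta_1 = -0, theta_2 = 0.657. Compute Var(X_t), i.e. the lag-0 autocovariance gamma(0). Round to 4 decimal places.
\gamma(0) = 4.2949

For an MA(q) process X_t = eps_t + sum_i theta_i eps_{t-i} with
Var(eps_t) = sigma^2, the variance is
  gamma(0) = sigma^2 * (1 + sum_i theta_i^2).
  sum_i theta_i^2 = (-0)^2 + (0.657)^2 = 0 + 0.431649 = 0.431649.
  gamma(0) = 3 * (1 + 0.431649) = 3 * 1.431649 = 4.294947, which rounds to 4.2949.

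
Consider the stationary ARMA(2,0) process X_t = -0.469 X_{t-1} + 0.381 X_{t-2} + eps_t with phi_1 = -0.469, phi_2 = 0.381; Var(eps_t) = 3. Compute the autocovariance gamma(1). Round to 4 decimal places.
\gamma(1) = -6.2428

Multiply the model equation by X_{t-k} and take expectations. With theta_0 = psi_0 = 1 and psi_j the MA(infinity) weights, this gives
  gamma(k) - sum_i phi_i gamma(k-i) = c_k,
  c_k = sigma^2 * sum_{j=k..q} theta_j psi_{j-k}   (c_k = 0 for k > q),
using gamma(-m) = gamma(m).
Pure AR (q = 0): c_0 = sigma^2 = 3, c_k = 0 for k >= 1.
Equations for k = 0, 1, 2 (AR order 2, c_2 = 0):
  (E0) gamma(0) = phi_1 gamma(1) + phi_2 gamma(2) + c_0
  (E1) gamma(1) = phi_1 gamma(0) + phi_2 gamma(1) + c_1
  (E2) gamma(2) = phi_1 gamma(1) + phi_2 gamma(0)
From (E1): gamma(1) = A gamma(0) + B with
  A = phi_1 / (1 - phi_2) = -0.469 / 0.619 = -0.757674,   B = c_1 / (1 - phi_2) = 0 / 0.619 = 0.
Insert (E2) into (E0): gamma(0) (1 - phi_2^2) = phi_1 (1 + phi_2) gamma(1) + c_0.
  phi_1 (1 + phi_2) = (-0.469)(1.381) = -0.647689,   1 - phi_2^2 = 0.854839.
Replace gamma(1) by A gamma(0) + B and collect gamma(0):
  gamma(0) [0.854839 - (-0.647689)(-0.757674)] = c_0 = 3
  gamma(0) * 0.364102 = 3
  gamma(0) = 3 / 0.364102 = 8.239447.
  gamma(1) = A gamma(0) = (-0.757674)(8.239447) = -6.242812.
Therefore gamma(1) = -6.2428 (to 4 decimal places).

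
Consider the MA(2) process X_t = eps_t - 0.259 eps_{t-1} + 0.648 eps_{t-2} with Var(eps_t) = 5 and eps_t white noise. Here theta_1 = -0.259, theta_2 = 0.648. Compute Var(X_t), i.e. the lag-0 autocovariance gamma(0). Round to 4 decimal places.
\gamma(0) = 7.4349

For an MA(q) process X_t = eps_t + sum_i theta_i eps_{t-i} with
Var(eps_t) = sigma^2, the variance is
  gamma(0) = sigma^2 * (1 + sum_i theta_i^2).
  sum_i theta_i^2 = (-0.259)^2 + (0.648)^2 = 0.067081 + 0.419904 = 0.486985.
  gamma(0) = 5 * (1 + 0.486985) = 5 * 1.486985 = 7.434925, which rounds to 7.4349.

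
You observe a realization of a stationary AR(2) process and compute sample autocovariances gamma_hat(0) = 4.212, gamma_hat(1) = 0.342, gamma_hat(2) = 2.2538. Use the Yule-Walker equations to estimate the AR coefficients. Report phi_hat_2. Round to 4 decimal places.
\hat\phi_{2} = 0.5320

The Yule-Walker equations for an AR(p) process read, in matrix form,
  Gamma_p phi = r_p,   with   (Gamma_p)_{ij} = gamma(|i - j|),
                       (r_p)_i = gamma(i),   i,j = 1..p.
Substitute the sample gammas (Toeplitz matrix and right-hand side of size 2):
  Gamma_p = [[4.212, 0.342], [0.342, 4.212]]
  r_p     = [0.342, 2.2538]
Written out:
  4.212 phi_1 + 0.342 phi_2 = 0.342
  0.342 phi_1 + 4.212 phi_2 = 2.2538
Solve by Cramer's rule:
  det = gamma(0)^2 - gamma(1)^2 = (4.212)^2 - (0.342)^2 = 17.740944 - 0.116964 = 17.62398
  phi_hat_1 = [gamma(1) gamma(0) - gamma(1) gamma(2)] / det = [(0.342)(4.212) - (0.342)(2.2538)] / 17.62398 = 0.6697044 / 17.62398 = 0.038
  phi_hat_2 = [gamma(0) gamma(2) - gamma(1)^2] / det = [(4.212)(2.2538) - (0.342)^2] / 17.62398 = 9.3760416 / 17.62398 = 0.532
So phi_hat = [0.0380, 0.5320].
Therefore phi_hat_2 = 0.5320.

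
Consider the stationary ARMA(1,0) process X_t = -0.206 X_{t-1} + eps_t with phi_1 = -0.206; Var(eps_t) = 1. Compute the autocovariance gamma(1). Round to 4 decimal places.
\gamma(1) = -0.2151

Multiply the model equation by X_{t-k} and take expectations. With theta_0 = psi_0 = 1 and psi_j the MA(infinity) weights, this gives
  gamma(k) - sum_i phi_i gamma(k-i) = c_k,
  c_k = sigma^2 * sum_{j=k..q} theta_j psi_{j-k}   (c_k = 0 for k > q),
using gamma(-m) = gamma(m).
Pure AR (q = 0): c_0 = sigma^2 = 1, c_k = 0 for k >= 1.
Equations for k = 0 and k = 1 (AR order 1):
  gamma(0) = phi_1 gamma(1) + c_0
  gamma(1) = phi_1 gamma(0) + c_1
Substituting the second into the first: gamma(0) (1 - phi_1^2) = c_0 + phi_1 c_1, so
  gamma(0) = c_0 / (1 - phi_1^2) = 1 / (1 - (-0.206)^2) = 1 / 0.957564 = 1.044317.
  gamma(1) = phi_1 gamma(0) = (-0.206)(1.044317) = -0.215129.
Therefore gamma(1) = -0.2151 (to 4 decimal places).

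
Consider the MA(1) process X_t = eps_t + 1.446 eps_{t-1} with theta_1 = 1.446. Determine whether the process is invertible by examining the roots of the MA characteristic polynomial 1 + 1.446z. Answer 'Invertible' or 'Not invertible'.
\text{Not invertible}

The MA(q) characteristic polynomial is P(z) = 1 + 1.446z.
Invertibility requires all roots to lie outside the unit circle, i.e. |z| > 1 for every root.
This is linear in z: 1 + (1.446) z = 0  =>  z = -1/(1.446) = -0.691563,  |z| = 0.691563.
Moduli of all roots: 0.6916.
All moduli strictly greater than 1? No.
Verdict: Not invertible.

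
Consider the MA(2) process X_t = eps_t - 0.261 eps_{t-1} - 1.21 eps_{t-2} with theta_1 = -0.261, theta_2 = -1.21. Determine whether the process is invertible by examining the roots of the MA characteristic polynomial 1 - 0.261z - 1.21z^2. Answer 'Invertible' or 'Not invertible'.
\text{Not invertible}

The MA(q) characteristic polynomial is P(z) = 1 - 0.261z - 1.21z^2.
Invertibility requires all roots to lie outside the unit circle, i.e. |z| > 1 for every root.
Set 1 + (-0.261) z + (-1.21) z^2 = 0, i.e. a z^2 + b z + c = 0 with a = -1.21, b = -0.261, c = 1.
Discriminant D = b^2 - 4ac = (-0.261)^2 - 4*(-1.21)*1 = 0.068121 - (-4.84) = 4.908121.
D >= 0, so the roots are real: z = (-b +/- sqrt(D)) / (2a) = (0.261 +/- 2.215428) / (-2.42).
  z_1 = (0.261 + 2.215428) / (-2.42) = -1.0233,   |z_1| = 1.0233.
  z_2 = (0.261 - 2.215428) / (-2.42) = 0.8076,   |z_2| = 0.8076.
Moduli of all roots: 1.0233, 0.8076.
All moduli strictly greater than 1? No.
Verdict: Not invertible.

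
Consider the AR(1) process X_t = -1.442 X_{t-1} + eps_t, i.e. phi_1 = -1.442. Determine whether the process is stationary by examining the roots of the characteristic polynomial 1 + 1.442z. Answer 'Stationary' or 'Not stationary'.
\text{Not stationary}

The AR(p) characteristic polynomial is P(z) = 1 + 1.442z.
Stationarity requires all roots to lie outside the unit circle, i.e. |z| > 1 for every root.
This is linear in z: 1 + (1.442) z = 0  =>  z = -1/(1.442) = -0.693481,  |z| = 0.693481.
Moduli of all roots: 0.6935.
All moduli strictly greater than 1? No.
Verdict: Not stationary.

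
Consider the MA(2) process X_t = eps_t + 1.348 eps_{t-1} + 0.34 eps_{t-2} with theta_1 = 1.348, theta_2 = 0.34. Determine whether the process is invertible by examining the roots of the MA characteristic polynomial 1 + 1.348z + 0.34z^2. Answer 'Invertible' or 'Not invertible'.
\text{Not invertible}

The MA(q) characteristic polynomial is P(z) = 1 + 1.348z + 0.34z^2.
Invertibility requires all roots to lie outside the unit circle, i.e. |z| > 1 for every root.
Set 1 + (1.348) z + (0.34) z^2 = 0, i.e. a z^2 + b z + c = 0 with a = 0.34, b = 1.348, c = 1.
Discriminant D = b^2 - 4ac = (1.348)^2 - 4*(0.34)*1 = 1.817104 - (1.36) = 0.457104.
D >= 0, so the roots are real: z = (-b +/- sqrt(D)) / (2a) = (-1.348 +/- 0.676095) / (0.68).
  z_1 = (-1.348 + 0.676095) / (0.68) = -0.9881,   |z_1| = 0.9881.
  z_2 = (-1.348 - 0.676095) / (0.68) = -2.9766,   |z_2| = 2.9766.
Moduli of all roots: 0.9881, 2.9766.
All moduli strictly greater than 1? No.
Verdict: Not invertible.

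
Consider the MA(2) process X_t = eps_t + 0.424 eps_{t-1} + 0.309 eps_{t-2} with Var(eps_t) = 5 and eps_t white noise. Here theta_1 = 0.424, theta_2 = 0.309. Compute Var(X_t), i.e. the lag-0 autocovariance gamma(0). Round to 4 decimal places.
\gamma(0) = 6.3763

For an MA(q) process X_t = eps_t + sum_i theta_i eps_{t-i} with
Var(eps_t) = sigma^2, the variance is
  gamma(0) = sigma^2 * (1 + sum_i theta_i^2).
  sum_i theta_i^2 = (0.424)^2 + (0.309)^2 = 0.179776 + 0.095481 = 0.275257.
  gamma(0) = 5 * (1 + 0.275257) = 5 * 1.275257 = 6.376285, which rounds to 6.3763.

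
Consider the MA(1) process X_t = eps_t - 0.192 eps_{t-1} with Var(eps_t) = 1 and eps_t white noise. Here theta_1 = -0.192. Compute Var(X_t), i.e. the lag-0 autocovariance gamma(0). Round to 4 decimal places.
\gamma(0) = 1.0369

For an MA(q) process X_t = eps_t + sum_i theta_i eps_{t-i} with
Var(eps_t) = sigma^2, the variance is
  gamma(0) = sigma^2 * (1 + sum_i theta_i^2).
  sum_i theta_i^2 = (-0.192)^2 = 0.036864.
  gamma(0) = 1 * (1 + 0.036864) = 1 * 1.036864 = 1.036864, which rounds to 1.0369.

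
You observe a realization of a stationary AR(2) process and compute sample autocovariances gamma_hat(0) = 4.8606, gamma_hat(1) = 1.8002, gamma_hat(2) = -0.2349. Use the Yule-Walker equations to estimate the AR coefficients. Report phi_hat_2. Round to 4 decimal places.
\hat\phi_{2} = -0.2150

The Yule-Walker equations for an AR(p) process read, in matrix form,
  Gamma_p phi = r_p,   with   (Gamma_p)_{ij} = gamma(|i - j|),
                       (r_p)_i = gamma(i),   i,j = 1..p.
Substitute the sample gammas (Toeplitz matrix and right-hand side of size 2):
  Gamma_p = [[4.8606, 1.8002], [1.8002, 4.8606]]
  r_p     = [1.8002, -0.2349]
Written out:
  4.8606 phi_1 + 1.8002 phi_2 = 1.8002
  1.8002 phi_1 + 4.8606 phi_2 = -0.2349
Solve by Cramer's rule:
  det = gamma(0)^2 - gamma(1)^2 = (4.8606)^2 - (1.8002)^2 = 23.62543236 - 3.24072004 = 20.38471232
  phi_hat_1 = [gamma(1) gamma(0) - gamma(1) gamma(2)] / det = [(1.8002)(4.8606) - (1.8002)(-0.2349)] / 20.38471232 = 9.1729191 / 20.38471232 = 0.45
  phi_hat_2 = [gamma(0) gamma(2) - gamma(1)^2] / det = [(4.8606)(-0.2349) - (1.8002)^2] / 20.38471232 = -4.38247498 / 20.38471232 = -0.215
So phi_hat = [0.4500, -0.2150].
Therefore phi_hat_2 = -0.2150.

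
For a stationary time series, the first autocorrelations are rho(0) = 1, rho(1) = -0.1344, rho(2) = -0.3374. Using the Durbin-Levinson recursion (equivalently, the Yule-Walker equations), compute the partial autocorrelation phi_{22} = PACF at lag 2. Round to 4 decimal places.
\phi_{22} = -0.3620

The PACF at lag k is phi_{kk}, the last component of the solution
to the Yule-Walker system G_k phi = r_k where
  (G_k)_{ij} = rho(|i - j|), (r_k)_i = rho(i), i,j = 1..k.
Equivalently, Durbin-Levinson gives phi_{kk} iteratively:
  phi_{11} = rho(1)
  phi_{kk} = [rho(k) - sum_{j=1..k-1} phi_{k-1,j} rho(k-j)]
            / [1 - sum_{j=1..k-1} phi_{k-1,j} rho(j)],
  phi_{k,j} = phi_{k-1,j} - phi_{kk} phi_{k-1,k-j},  j = 1..k-1.
Step k = 1:
  phi_11 = rho(1) = -0.1344.
Step k = 2:
  phi_22 = [rho(2) - phi_11 rho(1)] / [1 - phi_11 rho(1)] = [-0.3374 - (-0.1344)(-0.1344)] / [1 - (-0.1344)(-0.1344)]
         = -0.35546336 / 0.98193664 = -0.362.
Therefore phi_{22} = -0.3620.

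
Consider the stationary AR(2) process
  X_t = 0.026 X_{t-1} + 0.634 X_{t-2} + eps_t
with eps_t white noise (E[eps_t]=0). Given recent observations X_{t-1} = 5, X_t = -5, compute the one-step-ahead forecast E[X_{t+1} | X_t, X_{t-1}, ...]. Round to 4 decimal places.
E[X_{t+1} \mid \mathcal F_t] = 3.0400

For an AR(p) model X_t = c + sum_i phi_i X_{t-i} + eps_t, the
one-step-ahead conditional mean is
  E[X_{t+1} | X_t, ...] = c + sum_i phi_i X_{t+1-i}.
Substitute known values:
  E[X_{t+1} | ...] = (0.026) * (-5) + (0.634) * (5)
                   = 3.0400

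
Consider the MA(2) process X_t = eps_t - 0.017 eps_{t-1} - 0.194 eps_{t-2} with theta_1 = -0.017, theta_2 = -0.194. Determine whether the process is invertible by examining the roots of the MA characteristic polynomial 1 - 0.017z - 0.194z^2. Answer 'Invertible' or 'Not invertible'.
\text{Invertible}

The MA(q) characteristic polynomial is P(z) = 1 - 0.017z - 0.194z^2.
Invertibility requires all roots to lie outside the unit circle, i.e. |z| > 1 for every root.
Set 1 + (-0.017) z + (-0.194) z^2 = 0, i.e. a z^2 + b z + c = 0 with a = -0.194, b = -0.017, c = 1.
Discriminant D = b^2 - 4ac = (-0.017)^2 - 4*(-0.194)*1 = 0.000289 - (-0.776) = 0.776289.
D >= 0, so the roots are real: z = (-b +/- sqrt(D)) / (2a) = (0.017 +/- 0.881073) / (-0.388).
  z_1 = (0.017 + 0.881073) / (-0.388) = -2.3146,   |z_1| = 2.3146.
  z_2 = (0.017 - 0.881073) / (-0.388) = 2.227,   |z_2| = 2.227.
Moduli of all roots: 2.3146, 2.2270.
All moduli strictly greater than 1? Yes.
Verdict: Invertible.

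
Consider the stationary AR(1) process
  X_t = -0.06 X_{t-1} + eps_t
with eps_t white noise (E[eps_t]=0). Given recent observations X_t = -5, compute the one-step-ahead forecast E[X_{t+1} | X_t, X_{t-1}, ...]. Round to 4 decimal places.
E[X_{t+1} \mid \mathcal F_t] = 0.3000

For an AR(p) model X_t = c + sum_i phi_i X_{t-i} + eps_t, the
one-step-ahead conditional mean is
  E[X_{t+1} | X_t, ...] = c + sum_i phi_i X_{t+1-i}.
Substitute known values:
  E[X_{t+1} | ...] = (-0.06) * (-5)
                   = 0.3000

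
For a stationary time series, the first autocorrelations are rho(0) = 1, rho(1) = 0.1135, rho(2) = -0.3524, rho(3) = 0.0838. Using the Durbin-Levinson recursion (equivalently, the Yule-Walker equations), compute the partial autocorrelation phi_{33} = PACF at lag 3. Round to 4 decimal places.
\phi_{33} = 0.2120

The PACF at lag k is phi_{kk}, the last component of the solution
to the Yule-Walker system G_k phi = r_k where
  (G_k)_{ij} = rho(|i - j|), (r_k)_i = rho(i), i,j = 1..k.
Equivalently, Durbin-Levinson gives phi_{kk} iteratively:
  phi_{11} = rho(1)
  phi_{kk} = [rho(k) - sum_{j=1..k-1} phi_{k-1,j} rho(k-j)]
            / [1 - sum_{j=1..k-1} phi_{k-1,j} rho(j)],
  phi_{k,j} = phi_{k-1,j} - phi_{kk} phi_{k-1,k-j},  j = 1..k-1.
Step k = 1:
  phi_11 = rho(1) = 0.1135.
Step k = 2:
  phi_22 = [rho(2) - phi_11 rho(1)] / [1 - phi_11 rho(1)] = [-0.3524 - (0.1135)(0.1135)] / [1 - (0.1135)(0.1135)]
         = -0.36528225 / 0.98711775 = -0.370049.
  Update: phi_21 = phi_11 - phi_22 phi_11 = 0.1135 - (-0.370049)(0.1135) = 0.155501.
Step k = 3:
  phi_33 = [rho(3) - phi_21 rho(2) - phi_22 rho(1)] / [1 - phi_21 rho(1) - phi_22 rho(2)]
    numerator   = 0.0838 - (0.155501)(-0.3524) - (-0.370049)(0.1135) = 0.18059901
    denominator = 1 - (0.155501)(0.1135) - (-0.370049)(-0.3524) = 0.8519453
  phi_33 = 0.18059901 / 0.8519453 = 0.212.
Therefore phi_{33} = 0.2120.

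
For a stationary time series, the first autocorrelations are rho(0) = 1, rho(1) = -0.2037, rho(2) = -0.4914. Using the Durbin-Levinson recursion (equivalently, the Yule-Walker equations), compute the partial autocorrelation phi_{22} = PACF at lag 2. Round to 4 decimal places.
\phi_{22} = -0.5560

The PACF at lag k is phi_{kk}, the last component of the solution
to the Yule-Walker system G_k phi = r_k where
  (G_k)_{ij} = rho(|i - j|), (r_k)_i = rho(i), i,j = 1..k.
Equivalently, Durbin-Levinson gives phi_{kk} iteratively:
  phi_{11} = rho(1)
  phi_{kk} = [rho(k) - sum_{j=1..k-1} phi_{k-1,j} rho(k-j)]
            / [1 - sum_{j=1..k-1} phi_{k-1,j} rho(j)],
  phi_{k,j} = phi_{k-1,j} - phi_{kk} phi_{k-1,k-j},  j = 1..k-1.
Step k = 1:
  phi_11 = rho(1) = -0.2037.
Step k = 2:
  phi_22 = [rho(2) - phi_11 rho(1)] / [1 - phi_11 rho(1)] = [-0.4914 - (-0.2037)(-0.2037)] / [1 - (-0.2037)(-0.2037)]
         = -0.53289369 / 0.95850631 = -0.556.
Therefore phi_{22} = -0.5560.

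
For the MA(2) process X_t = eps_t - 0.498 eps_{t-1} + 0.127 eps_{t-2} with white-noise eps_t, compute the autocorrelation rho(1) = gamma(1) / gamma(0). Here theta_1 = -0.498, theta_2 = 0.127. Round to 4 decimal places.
\rho(1) = -0.4440

For an MA(q) process with theta_0 = 1, the autocovariance is
  gamma(k) = sigma^2 * sum_{i=0..q-k} theta_i * theta_{i+k},
and rho(k) = gamma(k) / gamma(0). Sigma^2 cancels.
  numerator   = (1)*(-0.498) + (-0.498)*(0.127) = -0.561246.
  denominator = (1)^2 + (-0.498)^2 + (0.127)^2 = 1.264133.
  rho(1) = -0.561246 / 1.264133 = -0.4440.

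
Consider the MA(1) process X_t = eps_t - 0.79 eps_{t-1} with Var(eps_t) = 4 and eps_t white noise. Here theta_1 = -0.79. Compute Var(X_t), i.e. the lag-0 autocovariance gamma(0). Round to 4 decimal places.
\gamma(0) = 6.4964

For an MA(q) process X_t = eps_t + sum_i theta_i eps_{t-i} with
Var(eps_t) = sigma^2, the variance is
  gamma(0) = sigma^2 * (1 + sum_i theta_i^2).
  sum_i theta_i^2 = (-0.79)^2 = 0.6241.
  gamma(0) = 4 * (1 + 0.6241) = 4 * 1.6241 = 6.4964.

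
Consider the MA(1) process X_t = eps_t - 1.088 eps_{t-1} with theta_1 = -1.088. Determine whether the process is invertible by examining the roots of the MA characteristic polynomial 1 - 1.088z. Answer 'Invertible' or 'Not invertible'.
\text{Not invertible}

The MA(q) characteristic polynomial is P(z) = 1 - 1.088z.
Invertibility requires all roots to lie outside the unit circle, i.e. |z| > 1 for every root.
This is linear in z: 1 + (-1.088) z = 0  =>  z = -1/(-1.088) = 0.919118,  |z| = 0.919118.
Moduli of all roots: 0.9191.
All moduli strictly greater than 1? No.
Verdict: Not invertible.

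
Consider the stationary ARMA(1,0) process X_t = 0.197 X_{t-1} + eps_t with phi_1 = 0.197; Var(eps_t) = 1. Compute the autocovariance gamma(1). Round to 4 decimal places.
\gamma(1) = 0.2050

Multiply the model equation by X_{t-k} and take expectations. With theta_0 = psi_0 = 1 and psi_j the MA(infinity) weights, this gives
  gamma(k) - sum_i phi_i gamma(k-i) = c_k,
  c_k = sigma^2 * sum_{j=k..q} theta_j psi_{j-k}   (c_k = 0 for k > q),
using gamma(-m) = gamma(m).
Pure AR (q = 0): c_0 = sigma^2 = 1, c_k = 0 for k >= 1.
Equations for k = 0 and k = 1 (AR order 1):
  gamma(0) = phi_1 gamma(1) + c_0
  gamma(1) = phi_1 gamma(0) + c_1
Substituting the second into the first: gamma(0) (1 - phi_1^2) = c_0 + phi_1 c_1, so
  gamma(0) = c_0 / (1 - phi_1^2) = 1 / (1 - (0.197)^2) = 1 / 0.961191 = 1.040376.
  gamma(1) = phi_1 gamma(0) = (0.197)(1.040376) = 0.204954.
Therefore gamma(1) = 0.2050 (to 4 decimal places).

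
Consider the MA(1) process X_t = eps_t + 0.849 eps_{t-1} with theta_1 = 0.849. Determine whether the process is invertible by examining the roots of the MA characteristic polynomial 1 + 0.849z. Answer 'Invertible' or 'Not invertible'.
\text{Invertible}

The MA(q) characteristic polynomial is P(z) = 1 + 0.849z.
Invertibility requires all roots to lie outside the unit circle, i.e. |z| > 1 for every root.
This is linear in z: 1 + (0.849) z = 0  =>  z = -1/(0.849) = -1.177856,  |z| = 1.177856.
Moduli of all roots: 1.1779.
All moduli strictly greater than 1? Yes.
Verdict: Invertible.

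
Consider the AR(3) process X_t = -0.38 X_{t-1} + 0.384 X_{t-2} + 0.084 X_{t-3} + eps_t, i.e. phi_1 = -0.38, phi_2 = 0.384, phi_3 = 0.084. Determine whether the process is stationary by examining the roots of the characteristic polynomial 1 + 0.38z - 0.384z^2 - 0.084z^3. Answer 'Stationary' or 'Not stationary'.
\text{Stationary}

The AR(p) characteristic polynomial is P(z) = 1 + 0.38z - 0.384z^2 - 0.084z^3.
Stationarity requires all roots to lie outside the unit circle, i.e. |z| > 1 for every root.
Degree 3: look for a simple real root z0 first, then factor out (1 - z/z0) and solve the remaining quadratic.
Testing z0 = -5: P(-5) = 1 + (0.38)(-5) + (-0.384)(-5)^2 + (-0.084)(-5)^3
  = 1 + (-1.9) + (-9.6) + (10.5) = 0.  So z_0 = -5 is a root, |z_0| = 5.
Divide out the factor (1 + 0.2 z) = (1 - z/z0) (since 1/z0 = -0.2):
  P(z) = (1 + 0.2 z)(1 + (0.18) z + (-0.42) z^2)
  [check: z-coef 0.18 - (-0.2) = 0.38; z^2-coef -0.42 - (-0.2)(0.18) = -0.384; z^3-coef -(-0.2)(-0.42) = -0.084.]
Remaining roots from the quadratic factor 1 + (0.18) z + (-0.42) z^2:
  Set 1 + (0.18) z + (-0.42) z^2 = 0, i.e. a z^2 + b z + c = 0 with a = -0.42, b = 0.18, c = 1.
  Discriminant D = b^2 - 4ac = (0.18)^2 - 4*(-0.42)*1 = 0.0324 - (-1.68) = 1.7124.
  D >= 0, so the roots are real: z = (-b +/- sqrt(D)) / (2a) = (-0.18 +/- 1.308587) / (-0.84).
    z_1 = (-0.18 + 1.308587) / (-0.84) = -1.3436,   |z_1| = 1.3436.
    z_2 = (-0.18 - 1.308587) / (-0.84) = 1.7721,   |z_2| = 1.7721.
Moduli of all roots: 5.0000, 1.3436, 1.7721.
All moduli strictly greater than 1? Yes.
Verdict: Stationary.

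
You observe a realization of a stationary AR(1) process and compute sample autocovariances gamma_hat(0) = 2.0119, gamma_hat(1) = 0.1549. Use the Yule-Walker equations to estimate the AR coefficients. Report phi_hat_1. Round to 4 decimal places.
\hat\phi_{1} = 0.0770

The Yule-Walker equations for an AR(p) process read, in matrix form,
  Gamma_p phi = r_p,   with   (Gamma_p)_{ij} = gamma(|i - j|),
                       (r_p)_i = gamma(i),   i,j = 1..p.
Substitute the sample gammas (Toeplitz matrix and right-hand side of size 1):
  Gamma_p = [[2.0119]]
  r_p     = [0.1549]
With p = 1 this is the single equation gamma(0) phi_1 = gamma(1):
  phi_hat_1 = gamma(1) / gamma(0) = 0.1549 / 2.0119 = 0.0770.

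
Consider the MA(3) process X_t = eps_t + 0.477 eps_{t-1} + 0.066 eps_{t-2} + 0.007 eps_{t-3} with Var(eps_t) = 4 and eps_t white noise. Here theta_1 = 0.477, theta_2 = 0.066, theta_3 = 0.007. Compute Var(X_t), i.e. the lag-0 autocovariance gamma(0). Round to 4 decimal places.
\gamma(0) = 4.9277

For an MA(q) process X_t = eps_t + sum_i theta_i eps_{t-i} with
Var(eps_t) = sigma^2, the variance is
  gamma(0) = sigma^2 * (1 + sum_i theta_i^2).
  sum_i theta_i^2 = (0.477)^2 + (0.066)^2 + (0.007)^2 = 0.227529 + 0.004356 + 0.000049 = 0.231934.
  gamma(0) = 4 * (1 + 0.231934) = 4 * 1.231934 = 4.927736, which rounds to 4.9277.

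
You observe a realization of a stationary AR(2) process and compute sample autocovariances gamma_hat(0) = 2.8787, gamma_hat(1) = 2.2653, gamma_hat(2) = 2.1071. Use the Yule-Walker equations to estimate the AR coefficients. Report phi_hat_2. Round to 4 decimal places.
\hat\phi_{2} = 0.2960

The Yule-Walker equations for an AR(p) process read, in matrix form,
  Gamma_p phi = r_p,   with   (Gamma_p)_{ij} = gamma(|i - j|),
                       (r_p)_i = gamma(i),   i,j = 1..p.
Substitute the sample gammas (Toeplitz matrix and right-hand side of size 2):
  Gamma_p = [[2.8787, 2.2653], [2.2653, 2.8787]]
  r_p     = [2.2653, 2.1071]
Written out:
  2.8787 phi_1 + 2.2653 phi_2 = 2.2653
  2.2653 phi_1 + 2.8787 phi_2 = 2.1071
Solve by Cramer's rule:
  det = gamma(0)^2 - gamma(1)^2 = (2.8787)^2 - (2.2653)^2 = 8.28691369 - 5.13158409 = 3.1553296
  phi_hat_1 = [gamma(1) gamma(0) - gamma(1) gamma(2)] / det = [(2.2653)(2.8787) - (2.2653)(2.1071)] / 3.1553296 = 1.74790548 / 3.1553296 = 0.554
  phi_hat_2 = [gamma(0) gamma(2) - gamma(1)^2] / det = [(2.8787)(2.1071) - (2.2653)^2] / 3.1553296 = 0.93412468 / 3.1553296 = 0.296
So phi_hat = [0.5540, 0.2960].
Therefore phi_hat_2 = 0.2960.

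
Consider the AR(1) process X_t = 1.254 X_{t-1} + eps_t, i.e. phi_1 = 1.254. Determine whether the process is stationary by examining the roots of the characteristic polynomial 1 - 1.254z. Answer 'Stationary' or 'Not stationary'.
\text{Not stationary}

The AR(p) characteristic polynomial is P(z) = 1 - 1.254z.
Stationarity requires all roots to lie outside the unit circle, i.e. |z| > 1 for every root.
This is linear in z: 1 + (-1.254) z = 0  =>  z = -1/(-1.254) = 0.797448,  |z| = 0.797448.
Moduli of all roots: 0.7974.
All moduli strictly greater than 1? No.
Verdict: Not stationary.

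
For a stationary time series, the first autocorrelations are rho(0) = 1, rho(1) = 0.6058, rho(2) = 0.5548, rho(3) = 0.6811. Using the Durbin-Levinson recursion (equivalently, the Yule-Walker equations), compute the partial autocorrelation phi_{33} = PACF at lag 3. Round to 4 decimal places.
\phi_{33} = 0.4590

The PACF at lag k is phi_{kk}, the last component of the solution
to the Yule-Walker system G_k phi = r_k where
  (G_k)_{ij} = rho(|i - j|), (r_k)_i = rho(i), i,j = 1..k.
Equivalently, Durbin-Levinson gives phi_{kk} iteratively:
  phi_{11} = rho(1)
  phi_{kk} = [rho(k) - sum_{j=1..k-1} phi_{k-1,j} rho(k-j)]
            / [1 - sum_{j=1..k-1} phi_{k-1,j} rho(j)],
  phi_{k,j} = phi_{k-1,j} - phi_{kk} phi_{k-1,k-j},  j = 1..k-1.
Step k = 1:
  phi_11 = rho(1) = 0.6058.
Step k = 2:
  phi_22 = [rho(2) - phi_11 rho(1)] / [1 - phi_11 rho(1)] = [0.5548 - (0.6058)(0.6058)] / [1 - (0.6058)(0.6058)]
         = 0.18780636 / 0.63300636 = 0.29669.
  Update: phi_21 = phi_11 - phi_22 phi_11 = 0.6058 - (0.29669)(0.6058) = 0.426065.
Step k = 3:
  phi_33 = [rho(3) - phi_21 rho(2) - phi_22 rho(1)] / [1 - phi_21 rho(1) - phi_22 rho(2)]
    numerator   = 0.6811 - (0.426065)(0.5548) - (0.29669)(0.6058) = 0.26498435
    denominator = 1 - (0.426065)(0.6058) - (0.29669)(0.5548) = 0.57728618
  phi_33 = 0.26498435 / 0.57728618 = 0.459.
Therefore phi_{33} = 0.4590.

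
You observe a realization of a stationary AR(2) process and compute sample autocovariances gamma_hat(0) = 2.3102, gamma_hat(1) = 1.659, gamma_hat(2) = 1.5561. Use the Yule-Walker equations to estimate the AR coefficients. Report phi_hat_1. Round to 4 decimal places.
\hat\phi_{1} = 0.4840

The Yule-Walker equations for an AR(p) process read, in matrix form,
  Gamma_p phi = r_p,   with   (Gamma_p)_{ij} = gamma(|i - j|),
                       (r_p)_i = gamma(i),   i,j = 1..p.
Substitute the sample gammas (Toeplitz matrix and right-hand side of size 2):
  Gamma_p = [[2.3102, 1.659], [1.659, 2.3102]]
  r_p     = [1.659, 1.5561]
Written out:
  2.3102 phi_1 + 1.659 phi_2 = 1.659
  1.659 phi_1 + 2.3102 phi_2 = 1.5561
Solve by Cramer's rule:
  det = gamma(0)^2 - gamma(1)^2 = (2.3102)^2 - (1.659)^2 = 5.33702404 - 2.752281 = 2.58474304
  phi_hat_1 = [gamma(1) gamma(0) - gamma(1) gamma(2)] / det = [(1.659)(2.3102) - (1.659)(1.5561)] / 2.58474304 = 1.2510519 / 2.58474304 = 0.484
  phi_hat_2 = [gamma(0) gamma(2) - gamma(1)^2] / det = [(2.3102)(1.5561) - (1.659)^2] / 2.58474304 = 0.84262122 / 2.58474304 = 0.326
So phi_hat = [0.4840, 0.3260].
Therefore phi_hat_1 = 0.4840.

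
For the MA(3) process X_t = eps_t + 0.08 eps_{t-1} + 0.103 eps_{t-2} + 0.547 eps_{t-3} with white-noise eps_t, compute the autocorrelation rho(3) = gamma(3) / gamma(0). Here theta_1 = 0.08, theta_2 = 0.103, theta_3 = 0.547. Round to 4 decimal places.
\rho(3) = 0.4156

For an MA(q) process with theta_0 = 1, the autocovariance is
  gamma(k) = sigma^2 * sum_{i=0..q-k} theta_i * theta_{i+k},
and rho(k) = gamma(k) / gamma(0). Sigma^2 cancels.
  numerator   = (1)*(0.547) = 0.547.
  denominator = (1)^2 + (0.08)^2 + (0.103)^2 + (0.547)^2 = 1.316218.
  rho(3) = 0.547 / 1.316218 = 0.4156.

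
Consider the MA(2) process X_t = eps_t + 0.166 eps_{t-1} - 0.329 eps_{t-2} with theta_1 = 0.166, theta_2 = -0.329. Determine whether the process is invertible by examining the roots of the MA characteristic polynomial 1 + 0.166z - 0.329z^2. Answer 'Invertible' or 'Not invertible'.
\text{Invertible}

The MA(q) characteristic polynomial is P(z) = 1 + 0.166z - 0.329z^2.
Invertibility requires all roots to lie outside the unit circle, i.e. |z| > 1 for every root.
Set 1 + (0.166) z + (-0.329) z^2 = 0, i.e. a z^2 + b z + c = 0 with a = -0.329, b = 0.166, c = 1.
Discriminant D = b^2 - 4ac = (0.166)^2 - 4*(-0.329)*1 = 0.027556 - (-1.316) = 1.343556.
D >= 0, so the roots are real: z = (-b +/- sqrt(D)) / (2a) = (-0.166 +/- 1.159119) / (-0.658).
  z_1 = (-0.166 + 1.159119) / (-0.658) = -1.5093,   |z_1| = 1.5093.
  z_2 = (-0.166 - 1.159119) / (-0.658) = 2.0139,   |z_2| = 2.0139.
Moduli of all roots: 1.5093, 2.0139.
All moduli strictly greater than 1? Yes.
Verdict: Invertible.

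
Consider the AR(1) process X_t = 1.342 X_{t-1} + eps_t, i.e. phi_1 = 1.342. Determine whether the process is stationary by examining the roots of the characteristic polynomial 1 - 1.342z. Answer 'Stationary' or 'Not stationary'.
\text{Not stationary}

The AR(p) characteristic polynomial is P(z) = 1 - 1.342z.
Stationarity requires all roots to lie outside the unit circle, i.e. |z| > 1 for every root.
This is linear in z: 1 + (-1.342) z = 0  =>  z = -1/(-1.342) = 0.745156,  |z| = 0.745156.
Moduli of all roots: 0.7452.
All moduli strictly greater than 1? No.
Verdict: Not stationary.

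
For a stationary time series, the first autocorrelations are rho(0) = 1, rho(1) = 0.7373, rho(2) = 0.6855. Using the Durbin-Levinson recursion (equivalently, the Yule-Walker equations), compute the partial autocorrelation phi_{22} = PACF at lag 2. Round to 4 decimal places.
\phi_{22} = 0.3109

The PACF at lag k is phi_{kk}, the last component of the solution
to the Yule-Walker system G_k phi = r_k where
  (G_k)_{ij} = rho(|i - j|), (r_k)_i = rho(i), i,j = 1..k.
Equivalently, Durbin-Levinson gives phi_{kk} iteratively:
  phi_{11} = rho(1)
  phi_{kk} = [rho(k) - sum_{j=1..k-1} phi_{k-1,j} rho(k-j)]
            / [1 - sum_{j=1..k-1} phi_{k-1,j} rho(j)],
  phi_{k,j} = phi_{k-1,j} - phi_{kk} phi_{k-1,k-j},  j = 1..k-1.
Step k = 1:
  phi_11 = rho(1) = 0.7373.
Step k = 2:
  phi_22 = [rho(2) - phi_11 rho(1)] / [1 - phi_11 rho(1)] = [0.6855 - (0.7373)(0.7373)] / [1 - (0.7373)(0.7373)]
         = 0.14188871 / 0.45638871 = 0.3109.
Therefore phi_{22} = 0.3109.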